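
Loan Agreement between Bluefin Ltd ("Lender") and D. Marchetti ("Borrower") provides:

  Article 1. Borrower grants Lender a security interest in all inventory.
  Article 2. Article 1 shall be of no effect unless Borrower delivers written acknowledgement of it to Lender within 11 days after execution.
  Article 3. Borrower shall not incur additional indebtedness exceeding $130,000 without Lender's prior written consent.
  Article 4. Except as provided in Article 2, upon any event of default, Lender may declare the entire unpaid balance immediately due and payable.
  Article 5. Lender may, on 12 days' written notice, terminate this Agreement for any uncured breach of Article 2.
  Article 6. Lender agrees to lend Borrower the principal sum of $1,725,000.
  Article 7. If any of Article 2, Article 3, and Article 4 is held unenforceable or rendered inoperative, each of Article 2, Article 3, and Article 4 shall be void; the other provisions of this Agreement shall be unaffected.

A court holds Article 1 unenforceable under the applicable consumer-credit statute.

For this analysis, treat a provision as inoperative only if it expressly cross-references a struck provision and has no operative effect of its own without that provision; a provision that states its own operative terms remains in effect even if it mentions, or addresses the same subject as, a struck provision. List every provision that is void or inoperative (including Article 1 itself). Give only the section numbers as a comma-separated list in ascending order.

Article 1 is struck. Article 2 merely fixes the acknowledgement condition for Article 1; with Article 1 gone it has nothing to operate on and falls away. Article 5 operates only by reference to Article 2, so it falls with Article 2. Article 7 declares Article 2, Article 3, and Article 4 mutually dependent; since one of them has fallen, all of them are of no effect. That brings down Article 3 and Article 4 as well. The remainder continues in force under Article 7. The provisions still in force are Article 6 and Article 7.

1, 2, 3, 4, 5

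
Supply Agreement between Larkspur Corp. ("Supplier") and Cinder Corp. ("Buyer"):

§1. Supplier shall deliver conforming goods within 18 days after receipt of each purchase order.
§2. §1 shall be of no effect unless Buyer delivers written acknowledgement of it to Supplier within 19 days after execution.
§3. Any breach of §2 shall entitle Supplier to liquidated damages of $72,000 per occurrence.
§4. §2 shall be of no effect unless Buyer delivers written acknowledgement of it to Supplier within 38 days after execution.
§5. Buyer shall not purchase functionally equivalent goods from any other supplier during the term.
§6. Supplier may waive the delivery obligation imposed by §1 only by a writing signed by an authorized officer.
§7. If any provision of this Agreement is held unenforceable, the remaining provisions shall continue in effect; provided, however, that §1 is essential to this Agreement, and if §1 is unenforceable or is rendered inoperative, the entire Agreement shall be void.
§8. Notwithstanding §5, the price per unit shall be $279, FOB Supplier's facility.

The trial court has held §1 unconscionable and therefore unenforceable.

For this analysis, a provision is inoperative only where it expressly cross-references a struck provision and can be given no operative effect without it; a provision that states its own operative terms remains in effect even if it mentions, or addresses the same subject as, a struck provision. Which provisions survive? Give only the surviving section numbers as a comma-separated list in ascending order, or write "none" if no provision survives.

§1 is struck. §2 merely fixes the acknowledgement condition for §1; with §1 gone it has nothing to operate on and falls away. The only function of §6 is the waiver condition for §1, so it cannot stand once §1 is removed. §3 has no operative effect of its own apart from §2 and is therefore inoperative. §4 has no operative effect of its own apart from §2 and is therefore inoperative. §7 makes §1 an essential term, and §1 is the provision held invalid; under §7, the entire Agreement is therefore void. No provision of the Agreement survives.

none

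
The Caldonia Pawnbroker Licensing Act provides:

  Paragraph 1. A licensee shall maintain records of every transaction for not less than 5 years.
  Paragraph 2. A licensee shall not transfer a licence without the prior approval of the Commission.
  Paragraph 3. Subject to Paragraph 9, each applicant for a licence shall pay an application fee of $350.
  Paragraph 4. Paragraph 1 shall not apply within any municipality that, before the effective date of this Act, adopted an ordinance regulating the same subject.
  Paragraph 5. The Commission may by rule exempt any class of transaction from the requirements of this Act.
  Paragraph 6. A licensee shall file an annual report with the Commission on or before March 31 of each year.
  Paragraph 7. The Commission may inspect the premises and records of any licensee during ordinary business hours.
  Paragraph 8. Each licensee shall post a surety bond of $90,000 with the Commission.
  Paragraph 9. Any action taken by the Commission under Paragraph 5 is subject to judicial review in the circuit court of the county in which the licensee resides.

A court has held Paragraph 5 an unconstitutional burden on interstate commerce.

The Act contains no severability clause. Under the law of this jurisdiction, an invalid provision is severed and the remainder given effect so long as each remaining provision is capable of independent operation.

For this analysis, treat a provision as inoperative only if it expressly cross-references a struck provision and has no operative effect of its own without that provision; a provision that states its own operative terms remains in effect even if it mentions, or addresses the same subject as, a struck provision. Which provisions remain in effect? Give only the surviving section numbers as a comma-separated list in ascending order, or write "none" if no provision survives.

1, 2, 3, 4, 6, 7, 8

Paragraph 5 is struck. Paragraph 9 operates only by reference to Paragraph 5, so it falls with Paragraph 5. Although Paragraph 3 refers to Paragraph 9, its operative terms do not depend on Paragraph 9, so it remains in effect. Under the stated default rule, only provisions that cannot operate independently fall away; the rest are enforced. Paragraph 1, Paragraph 2, Paragraph 3, Paragraph 4, Paragraph 6, Paragraph 7, and Paragraph 8 remain in effect.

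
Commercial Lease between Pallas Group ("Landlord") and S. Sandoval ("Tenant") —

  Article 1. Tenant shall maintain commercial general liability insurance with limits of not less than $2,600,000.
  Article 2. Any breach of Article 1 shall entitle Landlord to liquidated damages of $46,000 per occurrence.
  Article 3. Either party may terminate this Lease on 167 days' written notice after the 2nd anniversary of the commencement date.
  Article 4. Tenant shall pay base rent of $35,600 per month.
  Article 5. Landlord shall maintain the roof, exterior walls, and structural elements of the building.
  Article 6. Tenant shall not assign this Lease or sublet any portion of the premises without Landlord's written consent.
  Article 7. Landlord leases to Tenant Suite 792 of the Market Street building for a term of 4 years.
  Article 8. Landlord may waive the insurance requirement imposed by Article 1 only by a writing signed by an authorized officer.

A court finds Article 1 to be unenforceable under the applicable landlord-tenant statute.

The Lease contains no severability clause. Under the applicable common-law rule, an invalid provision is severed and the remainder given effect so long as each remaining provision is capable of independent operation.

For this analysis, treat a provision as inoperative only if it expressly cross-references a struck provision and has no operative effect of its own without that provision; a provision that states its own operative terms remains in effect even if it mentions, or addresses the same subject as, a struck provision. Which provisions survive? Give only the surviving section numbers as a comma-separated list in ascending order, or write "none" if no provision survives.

3, 4, 5, 6, 7

Article 1 is struck. The whole of Article 2 is the liquidated-damages amount, defined by reference to Article 1, so Article 2 cannot stand once Article 1 is removed. Article 8 has no operative effect of its own apart from Article 1 and is therefore inoperative. With no severability clause, the stated default rule severs what cannot stand and enforces each remaining provision that can operate on its own. Article 3, Article 4, Article 5, Article 6, and Article 7 remain in effect.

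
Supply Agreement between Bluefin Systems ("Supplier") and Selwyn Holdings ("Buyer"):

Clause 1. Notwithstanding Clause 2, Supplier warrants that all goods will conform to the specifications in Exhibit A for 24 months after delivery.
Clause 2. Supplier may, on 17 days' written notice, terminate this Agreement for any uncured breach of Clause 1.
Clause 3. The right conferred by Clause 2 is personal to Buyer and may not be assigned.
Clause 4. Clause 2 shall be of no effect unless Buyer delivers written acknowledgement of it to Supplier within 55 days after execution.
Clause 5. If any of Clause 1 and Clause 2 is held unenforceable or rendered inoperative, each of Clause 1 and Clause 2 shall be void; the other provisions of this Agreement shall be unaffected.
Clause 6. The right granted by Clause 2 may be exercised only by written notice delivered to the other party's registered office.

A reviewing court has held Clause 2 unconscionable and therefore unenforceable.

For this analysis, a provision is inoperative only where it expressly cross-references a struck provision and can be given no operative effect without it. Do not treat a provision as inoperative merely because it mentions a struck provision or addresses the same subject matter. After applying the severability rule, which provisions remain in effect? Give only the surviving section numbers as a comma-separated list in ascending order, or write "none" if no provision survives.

Clause 2 is struck. Clause 3 merely fixes the non-assignment of Clause 2; with Clause 2 gone it has nothing to operate on and falls away. Clause 4 has no operative effect of its own apart from Clause 2 and is therefore inoperative. Clause 6 operates only by reference to Clause 2, so it falls with Clause 2. Clause 5 declares Clause 1 and Clause 2 mutually dependent; since one of them has fallen, all of them are of no effect. That brings down Clause 1 as well. The remainder continues in force under Clause 5. Only Clause 5 remains in effect.

5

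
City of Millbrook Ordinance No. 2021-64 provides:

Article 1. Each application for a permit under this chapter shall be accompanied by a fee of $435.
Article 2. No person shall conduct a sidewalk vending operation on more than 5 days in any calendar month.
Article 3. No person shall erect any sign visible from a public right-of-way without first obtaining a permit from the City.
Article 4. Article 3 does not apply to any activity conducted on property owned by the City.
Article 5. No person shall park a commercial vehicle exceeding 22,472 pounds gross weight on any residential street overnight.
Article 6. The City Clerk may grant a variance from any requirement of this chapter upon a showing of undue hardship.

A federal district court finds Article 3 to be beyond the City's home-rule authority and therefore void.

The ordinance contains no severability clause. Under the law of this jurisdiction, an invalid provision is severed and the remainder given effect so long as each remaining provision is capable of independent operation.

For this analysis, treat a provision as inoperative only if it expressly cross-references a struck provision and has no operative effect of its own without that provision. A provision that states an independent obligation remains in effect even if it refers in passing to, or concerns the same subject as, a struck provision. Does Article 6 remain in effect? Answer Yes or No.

Yes

Article 3 is struck. Article 4 has no operative effect of its own apart from Article 3 and is therefore inoperative. Under the stated default rule, only provisions that cannot operate independently fall away; the rest are enforced. That leaves Article 1, Article 2, Article 5, and Article 6 in effect. Article 6 is among the surviving provisions, so the answer is yes.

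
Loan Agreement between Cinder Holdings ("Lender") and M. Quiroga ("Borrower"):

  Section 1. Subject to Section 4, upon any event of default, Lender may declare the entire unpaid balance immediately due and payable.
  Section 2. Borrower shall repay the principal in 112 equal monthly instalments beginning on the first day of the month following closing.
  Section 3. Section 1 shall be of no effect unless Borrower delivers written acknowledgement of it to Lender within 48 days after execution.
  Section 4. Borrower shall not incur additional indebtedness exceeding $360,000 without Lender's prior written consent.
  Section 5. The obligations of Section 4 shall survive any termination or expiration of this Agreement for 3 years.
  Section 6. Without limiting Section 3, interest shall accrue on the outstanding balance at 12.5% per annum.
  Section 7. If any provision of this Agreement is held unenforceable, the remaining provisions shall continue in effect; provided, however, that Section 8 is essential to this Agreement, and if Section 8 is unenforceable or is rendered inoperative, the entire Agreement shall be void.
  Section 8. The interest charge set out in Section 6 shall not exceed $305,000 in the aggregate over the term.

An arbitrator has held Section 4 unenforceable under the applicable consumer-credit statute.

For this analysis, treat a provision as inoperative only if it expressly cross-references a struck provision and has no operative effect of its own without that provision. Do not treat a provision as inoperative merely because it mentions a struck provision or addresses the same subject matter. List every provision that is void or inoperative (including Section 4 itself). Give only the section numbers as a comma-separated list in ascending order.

Section 4 is struck. Section 5 operates only by reference to Section 4, so it falls with Section 4. Although Section 1 refers to Section 4, its operative terms do not depend on Section 4, so it remains in effect. Section 7 makes Section 8 an essential term, but Section 8 is unaffected, so the severability proviso in Section 7 preserves the remaining provisions. Section 1, Section 2, Section 3, Section 6, Section 7, and Section 8 remain in effect.

4, 5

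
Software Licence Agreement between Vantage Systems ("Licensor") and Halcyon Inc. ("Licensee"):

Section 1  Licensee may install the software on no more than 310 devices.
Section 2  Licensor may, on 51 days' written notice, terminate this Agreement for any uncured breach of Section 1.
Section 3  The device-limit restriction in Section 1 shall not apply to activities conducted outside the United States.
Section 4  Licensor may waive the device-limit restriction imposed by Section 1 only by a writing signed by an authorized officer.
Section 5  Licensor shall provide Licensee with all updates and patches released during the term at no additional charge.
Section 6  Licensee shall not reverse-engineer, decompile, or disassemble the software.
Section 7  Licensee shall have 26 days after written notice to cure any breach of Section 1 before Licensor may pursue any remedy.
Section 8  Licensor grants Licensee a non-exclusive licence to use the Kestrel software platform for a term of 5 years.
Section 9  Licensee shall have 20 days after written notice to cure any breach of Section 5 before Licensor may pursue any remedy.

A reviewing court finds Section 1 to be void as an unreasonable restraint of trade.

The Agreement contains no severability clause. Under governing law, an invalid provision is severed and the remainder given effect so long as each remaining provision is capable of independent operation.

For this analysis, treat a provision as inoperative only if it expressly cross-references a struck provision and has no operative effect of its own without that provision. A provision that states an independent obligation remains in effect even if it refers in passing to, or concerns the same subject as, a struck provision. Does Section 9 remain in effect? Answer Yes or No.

Yes

Section 1 is struck. Section 2 merely fixes the termination right for breach of Section 1; with Section 1 gone it has nothing to operate on and falls away. Section 3 operates only by reference to Section 1, so it falls with Section 1. The only function of Section 4 is the waiver condition for Section 1, so it cannot stand once Section 1 is removed. Section 7 has no operative effect of its own apart from Section 1 and is therefore inoperative. With no severability clause, the stated default rule severs what cannot stand and enforces each remaining provision that can operate on its own. Section 5, Section 6, Section 8, and Section 9 remain in effect. Section 9 is among the surviving provisions, so the answer is yes.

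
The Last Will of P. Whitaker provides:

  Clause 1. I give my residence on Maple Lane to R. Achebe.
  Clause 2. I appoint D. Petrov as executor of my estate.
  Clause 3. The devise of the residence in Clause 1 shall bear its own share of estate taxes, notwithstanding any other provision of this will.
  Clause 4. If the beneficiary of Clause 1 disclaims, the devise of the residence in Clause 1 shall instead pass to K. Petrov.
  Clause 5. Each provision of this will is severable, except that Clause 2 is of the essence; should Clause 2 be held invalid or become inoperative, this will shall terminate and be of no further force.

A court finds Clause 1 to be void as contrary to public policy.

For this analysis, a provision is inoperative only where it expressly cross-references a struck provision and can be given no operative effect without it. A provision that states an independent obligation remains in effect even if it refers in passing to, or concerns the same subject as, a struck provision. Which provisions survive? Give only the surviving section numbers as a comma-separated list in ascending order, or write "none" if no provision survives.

2, 5

Clause 1 is struck. The only function of Clause 3 is the tax charge on Clause 1, so it cannot stand once Clause 1 is removed. Clause 4 operates only by reference to Clause 1, so it falls with Clause 1. Clause 5 makes Clause 2 an essential term, but Clause 2 is unaffected, so the severability proviso in Clause 5 preserves the remaining provisions. Clause 2 and Clause 5 remain in effect.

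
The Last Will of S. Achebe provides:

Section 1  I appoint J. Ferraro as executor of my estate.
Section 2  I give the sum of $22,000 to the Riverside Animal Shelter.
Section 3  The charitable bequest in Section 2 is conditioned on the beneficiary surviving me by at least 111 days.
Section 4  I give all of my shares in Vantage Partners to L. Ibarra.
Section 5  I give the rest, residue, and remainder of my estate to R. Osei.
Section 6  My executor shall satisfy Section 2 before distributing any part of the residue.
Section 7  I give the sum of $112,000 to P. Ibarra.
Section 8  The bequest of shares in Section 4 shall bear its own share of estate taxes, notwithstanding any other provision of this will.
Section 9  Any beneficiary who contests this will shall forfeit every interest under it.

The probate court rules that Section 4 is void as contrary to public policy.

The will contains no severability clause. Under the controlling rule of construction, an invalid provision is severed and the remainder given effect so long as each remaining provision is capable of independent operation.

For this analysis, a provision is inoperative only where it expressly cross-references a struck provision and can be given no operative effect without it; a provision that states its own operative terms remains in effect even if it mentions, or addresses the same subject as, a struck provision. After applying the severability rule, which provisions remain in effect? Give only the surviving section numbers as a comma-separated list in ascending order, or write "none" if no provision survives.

Section 4 is struck. Section 8 has no operative effect of its own apart from Section 4 and is therefore inoperative. Under the stated default rule, only provisions that cannot operate independently fall away; the rest are enforced. Section 1, Section 2, Section 3, Section 5, Section 6, Section 7, and Section 9 remain in effect.

1, 2, 3, 5, 6, 7, 9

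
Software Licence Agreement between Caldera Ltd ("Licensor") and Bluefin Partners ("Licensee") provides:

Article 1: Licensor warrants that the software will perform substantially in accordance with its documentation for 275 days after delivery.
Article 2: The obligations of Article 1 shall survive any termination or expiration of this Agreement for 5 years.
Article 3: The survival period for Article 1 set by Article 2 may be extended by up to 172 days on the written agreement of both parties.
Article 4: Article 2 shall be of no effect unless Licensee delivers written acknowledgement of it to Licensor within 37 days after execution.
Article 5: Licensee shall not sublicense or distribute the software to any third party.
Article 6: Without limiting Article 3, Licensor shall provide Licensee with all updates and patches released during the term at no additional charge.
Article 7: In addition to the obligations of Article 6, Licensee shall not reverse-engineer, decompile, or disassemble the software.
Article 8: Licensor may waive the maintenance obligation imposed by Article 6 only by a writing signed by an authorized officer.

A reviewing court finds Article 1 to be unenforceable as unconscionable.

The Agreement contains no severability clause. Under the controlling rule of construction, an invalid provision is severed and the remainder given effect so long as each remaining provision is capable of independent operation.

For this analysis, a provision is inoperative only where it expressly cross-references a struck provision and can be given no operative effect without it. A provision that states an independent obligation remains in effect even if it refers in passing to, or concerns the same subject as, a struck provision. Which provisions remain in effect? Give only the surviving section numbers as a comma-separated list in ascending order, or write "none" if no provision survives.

5, 6, 7, 8

Article 1 is struck. Article 2 has no operative effect of its own apart from Article 1 and is therefore inoperative. Article 3 has no operative effect of its own apart from Article 2 and is therefore inoperative. The only function of Article 4 is the acknowledgement condition for Article 2, so it cannot stand once Article 2 is removed. Article 6 mentions Article 3 but its own obligation stands independently of Article 3, so Article 6 is not affected. Under the stated default rule, only provisions that cannot operate independently fall away; the rest are enforced. That leaves Article 5, Article 6, Article 7, and Article 8 in effect.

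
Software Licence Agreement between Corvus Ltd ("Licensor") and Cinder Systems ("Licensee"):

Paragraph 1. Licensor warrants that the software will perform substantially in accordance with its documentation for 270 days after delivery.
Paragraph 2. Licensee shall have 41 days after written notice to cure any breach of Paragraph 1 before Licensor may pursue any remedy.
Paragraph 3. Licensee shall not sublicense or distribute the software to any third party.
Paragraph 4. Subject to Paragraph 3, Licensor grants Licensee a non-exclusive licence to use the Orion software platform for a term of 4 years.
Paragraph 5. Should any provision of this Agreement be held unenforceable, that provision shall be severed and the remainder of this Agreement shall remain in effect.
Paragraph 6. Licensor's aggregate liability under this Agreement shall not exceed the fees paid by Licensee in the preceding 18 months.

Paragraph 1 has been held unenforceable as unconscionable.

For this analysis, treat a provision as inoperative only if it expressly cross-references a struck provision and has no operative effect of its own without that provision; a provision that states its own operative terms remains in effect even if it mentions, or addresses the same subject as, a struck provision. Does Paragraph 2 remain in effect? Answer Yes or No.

Paragraph 1 is struck. Paragraph 2 has no operative effect of its own apart from Paragraph 1 and is therefore inoperative. Under the severability clause in Paragraph 5, the remaining provisions continue in force. Paragraph 3, Paragraph 4, Paragraph 5, and Paragraph 6 remain in effect. Paragraph 2 is among the inoperative provisions, so the answer is no.

No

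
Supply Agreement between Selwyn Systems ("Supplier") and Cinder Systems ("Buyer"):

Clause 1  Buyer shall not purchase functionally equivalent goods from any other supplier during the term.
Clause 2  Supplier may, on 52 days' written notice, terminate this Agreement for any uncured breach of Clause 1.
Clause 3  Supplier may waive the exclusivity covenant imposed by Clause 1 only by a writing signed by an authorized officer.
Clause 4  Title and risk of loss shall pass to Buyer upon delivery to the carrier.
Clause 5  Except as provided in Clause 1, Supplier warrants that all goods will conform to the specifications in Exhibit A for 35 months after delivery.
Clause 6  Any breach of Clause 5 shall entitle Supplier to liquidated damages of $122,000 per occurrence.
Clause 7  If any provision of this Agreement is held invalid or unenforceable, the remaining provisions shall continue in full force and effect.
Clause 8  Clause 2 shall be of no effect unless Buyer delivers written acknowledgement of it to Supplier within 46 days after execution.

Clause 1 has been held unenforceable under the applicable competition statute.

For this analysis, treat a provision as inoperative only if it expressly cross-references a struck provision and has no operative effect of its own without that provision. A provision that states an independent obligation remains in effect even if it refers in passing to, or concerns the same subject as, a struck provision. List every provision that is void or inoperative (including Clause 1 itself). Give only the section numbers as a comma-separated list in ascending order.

1, 2, 3, 8

Clause 1 is struck. Clause 2 merely fixes the termination right for breach of Clause 1; with Clause 1 gone it has nothing to operate on and falls away. Clause 3 has no operative effect of its own apart from Clause 1 and is therefore inoperative. Clause 8 merely fixes the acknowledgement condition for Clause 2; with Clause 2 gone it has nothing to operate on and falls away. Although Clause 5 refers to Clause 1, its operative terms do not depend on Clause 1, so it remains in effect. Clause 7 is a severability clause and preserves every provision that can still be given independent effect. The provisions still in force are Clause 4, Clause 5, Clause 6, and Clause 7.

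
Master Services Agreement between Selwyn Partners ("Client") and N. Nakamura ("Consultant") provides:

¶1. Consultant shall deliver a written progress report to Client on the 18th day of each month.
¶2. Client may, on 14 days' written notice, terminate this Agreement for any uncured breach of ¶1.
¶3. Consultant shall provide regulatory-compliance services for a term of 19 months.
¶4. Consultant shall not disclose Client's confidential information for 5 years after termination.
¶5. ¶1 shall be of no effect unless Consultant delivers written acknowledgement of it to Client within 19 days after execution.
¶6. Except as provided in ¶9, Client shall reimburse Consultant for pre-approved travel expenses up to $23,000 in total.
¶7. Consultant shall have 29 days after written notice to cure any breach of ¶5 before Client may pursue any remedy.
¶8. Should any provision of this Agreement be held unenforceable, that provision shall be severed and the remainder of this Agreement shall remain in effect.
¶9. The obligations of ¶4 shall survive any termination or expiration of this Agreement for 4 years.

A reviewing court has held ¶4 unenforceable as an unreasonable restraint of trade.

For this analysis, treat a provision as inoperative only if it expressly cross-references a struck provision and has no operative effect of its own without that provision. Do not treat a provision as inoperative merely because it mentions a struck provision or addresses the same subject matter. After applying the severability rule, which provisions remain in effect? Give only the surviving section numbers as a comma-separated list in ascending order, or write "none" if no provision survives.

¶4 is struck. The only function of ¶9 is the survival period for ¶4, so it cannot stand once ¶4 is removed. Although ¶6 refers to ¶9, its operative terms do not depend on ¶9, so it remains in effect. Under the severability clause in ¶8, the remaining provisions continue in force. ¶1, ¶2, ¶3, ¶5, ¶6, ¶7, and ¶8 remain in effect.

1, 2, 3, 5, 6, 7, 8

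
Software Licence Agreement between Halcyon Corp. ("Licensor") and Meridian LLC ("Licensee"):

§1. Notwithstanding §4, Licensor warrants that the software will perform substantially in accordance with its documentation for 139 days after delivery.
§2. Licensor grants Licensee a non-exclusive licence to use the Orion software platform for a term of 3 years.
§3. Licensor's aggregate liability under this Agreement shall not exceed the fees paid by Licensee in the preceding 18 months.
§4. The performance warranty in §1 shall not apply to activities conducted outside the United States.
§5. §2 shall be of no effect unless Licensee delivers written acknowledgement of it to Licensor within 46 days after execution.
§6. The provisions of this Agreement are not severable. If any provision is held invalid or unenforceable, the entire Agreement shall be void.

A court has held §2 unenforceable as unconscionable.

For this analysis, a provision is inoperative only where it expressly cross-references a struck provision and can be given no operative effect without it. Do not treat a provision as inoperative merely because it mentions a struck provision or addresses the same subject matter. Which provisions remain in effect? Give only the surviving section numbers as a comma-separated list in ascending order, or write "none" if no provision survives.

§2 is struck. §5 operates only by reference to §2, so it falls with §2. §6 provides that the Agreement is not severable, so the invalidity of any one provision voids the entire Agreement. No provision of the Agreement survives.

none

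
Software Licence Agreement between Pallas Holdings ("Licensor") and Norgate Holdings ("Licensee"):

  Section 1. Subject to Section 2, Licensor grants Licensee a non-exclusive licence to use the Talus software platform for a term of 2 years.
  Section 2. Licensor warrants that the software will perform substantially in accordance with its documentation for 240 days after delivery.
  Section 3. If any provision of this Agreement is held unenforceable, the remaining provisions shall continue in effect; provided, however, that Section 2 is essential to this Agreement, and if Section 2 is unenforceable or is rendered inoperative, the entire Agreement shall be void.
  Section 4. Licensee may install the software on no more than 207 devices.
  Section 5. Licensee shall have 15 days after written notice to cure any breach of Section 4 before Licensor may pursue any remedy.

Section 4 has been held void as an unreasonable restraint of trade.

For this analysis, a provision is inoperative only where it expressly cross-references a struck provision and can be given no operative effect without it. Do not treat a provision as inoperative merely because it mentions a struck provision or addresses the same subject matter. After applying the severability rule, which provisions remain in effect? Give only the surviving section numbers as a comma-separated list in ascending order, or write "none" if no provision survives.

Section 4 is struck. Section 5 operates only by reference to Section 4, so it falls with Section 4. Section 3 makes Section 2 an essential term, but Section 2 is unaffected, so the severability proviso in Section 3 preserves the remaining provisions. Section 1, Section 2, and Section 3 remain in effect.

1, 2, 3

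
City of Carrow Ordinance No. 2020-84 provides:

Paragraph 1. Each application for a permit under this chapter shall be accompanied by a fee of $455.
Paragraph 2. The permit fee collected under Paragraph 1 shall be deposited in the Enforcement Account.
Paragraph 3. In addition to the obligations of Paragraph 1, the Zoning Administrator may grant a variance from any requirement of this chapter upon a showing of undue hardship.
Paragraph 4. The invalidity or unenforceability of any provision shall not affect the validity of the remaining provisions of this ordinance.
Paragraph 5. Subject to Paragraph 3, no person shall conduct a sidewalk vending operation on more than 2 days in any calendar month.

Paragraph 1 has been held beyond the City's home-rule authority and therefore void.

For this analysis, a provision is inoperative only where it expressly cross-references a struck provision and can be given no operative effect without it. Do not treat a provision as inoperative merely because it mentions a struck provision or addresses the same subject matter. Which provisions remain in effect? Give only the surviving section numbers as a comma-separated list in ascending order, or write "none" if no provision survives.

3, 4, 5

Paragraph 1 is struck. Paragraph 2 does nothing except set the disposition of the permit fee by reference to Paragraph 1; with Paragraph 1 gone it has no independent effect and is inoperative. Paragraph 3 mentions Paragraph 1 but its own obligation stands independently of Paragraph 1, so Paragraph 3 is not affected. Under the severability clause in Paragraph 4, the remaining provisions continue in force. Paragraph 3, Paragraph 4, and Paragraph 5 remain in effect.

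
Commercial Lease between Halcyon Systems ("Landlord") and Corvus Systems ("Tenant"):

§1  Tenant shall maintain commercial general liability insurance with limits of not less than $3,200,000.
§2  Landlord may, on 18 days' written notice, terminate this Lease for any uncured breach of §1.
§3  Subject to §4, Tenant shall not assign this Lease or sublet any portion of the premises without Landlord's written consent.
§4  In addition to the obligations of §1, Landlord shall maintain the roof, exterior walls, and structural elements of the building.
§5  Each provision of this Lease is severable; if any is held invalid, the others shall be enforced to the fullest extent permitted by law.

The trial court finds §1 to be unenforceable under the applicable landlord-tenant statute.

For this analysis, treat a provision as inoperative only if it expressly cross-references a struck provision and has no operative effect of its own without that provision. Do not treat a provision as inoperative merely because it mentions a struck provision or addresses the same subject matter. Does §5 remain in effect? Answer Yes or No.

§1 is struck. §2 has no operative effect of its own apart from §1 and is therefore inoperative. Although §4 refers to §1, its operative terms do not depend on §1, so it remains in effect. §5 is a severability clause and preserves every provision that can still be given independent effect. That leaves §3, §4, and §5 in effect. §5 is among the surviving provisions, so the answer is yes.

Yes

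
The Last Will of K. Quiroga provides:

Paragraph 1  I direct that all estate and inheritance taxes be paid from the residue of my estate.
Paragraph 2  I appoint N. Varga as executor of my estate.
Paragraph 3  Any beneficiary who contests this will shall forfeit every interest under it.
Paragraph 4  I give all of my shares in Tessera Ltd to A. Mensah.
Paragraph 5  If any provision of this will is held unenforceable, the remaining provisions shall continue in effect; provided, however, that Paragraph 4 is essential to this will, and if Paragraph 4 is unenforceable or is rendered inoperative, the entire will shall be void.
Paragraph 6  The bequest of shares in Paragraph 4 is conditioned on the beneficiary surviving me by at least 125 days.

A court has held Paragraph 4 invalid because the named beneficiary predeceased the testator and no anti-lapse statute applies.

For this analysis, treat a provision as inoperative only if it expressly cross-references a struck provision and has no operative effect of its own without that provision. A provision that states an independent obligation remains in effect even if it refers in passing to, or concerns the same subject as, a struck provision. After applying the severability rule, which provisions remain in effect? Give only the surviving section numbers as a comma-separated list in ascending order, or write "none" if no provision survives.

Paragraph 4 is struck. Paragraph 6 operates only by reference to Paragraph 4, so it falls with Paragraph 4. Paragraph 5 makes Paragraph 4 an essential term, and Paragraph 4 is the provision held invalid; under Paragraph 5, the entire will is therefore void. No provision of the will survives.

none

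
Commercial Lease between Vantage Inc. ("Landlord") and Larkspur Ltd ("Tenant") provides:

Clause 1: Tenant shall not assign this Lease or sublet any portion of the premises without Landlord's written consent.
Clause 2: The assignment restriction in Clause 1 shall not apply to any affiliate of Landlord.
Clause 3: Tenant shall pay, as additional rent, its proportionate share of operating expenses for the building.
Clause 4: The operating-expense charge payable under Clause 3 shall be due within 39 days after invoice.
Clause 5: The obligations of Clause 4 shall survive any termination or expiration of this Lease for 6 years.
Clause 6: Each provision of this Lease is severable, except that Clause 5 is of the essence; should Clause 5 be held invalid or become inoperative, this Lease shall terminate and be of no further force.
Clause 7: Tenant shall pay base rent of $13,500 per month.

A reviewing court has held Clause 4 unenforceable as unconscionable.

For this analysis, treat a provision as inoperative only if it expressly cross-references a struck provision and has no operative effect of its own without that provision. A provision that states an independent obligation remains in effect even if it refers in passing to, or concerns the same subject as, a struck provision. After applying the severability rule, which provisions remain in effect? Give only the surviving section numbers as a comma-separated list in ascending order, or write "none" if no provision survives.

Clause 4 is struck. Clause 5 has no operative effect of its own apart from Clause 4 and is therefore inoperative. Clause 6 makes Clause 5 an essential term, and Clause 5 has been rendered inoperative by the cascade; under Clause 6, the entire Lease is therefore void. No provision of the Lease survives.

none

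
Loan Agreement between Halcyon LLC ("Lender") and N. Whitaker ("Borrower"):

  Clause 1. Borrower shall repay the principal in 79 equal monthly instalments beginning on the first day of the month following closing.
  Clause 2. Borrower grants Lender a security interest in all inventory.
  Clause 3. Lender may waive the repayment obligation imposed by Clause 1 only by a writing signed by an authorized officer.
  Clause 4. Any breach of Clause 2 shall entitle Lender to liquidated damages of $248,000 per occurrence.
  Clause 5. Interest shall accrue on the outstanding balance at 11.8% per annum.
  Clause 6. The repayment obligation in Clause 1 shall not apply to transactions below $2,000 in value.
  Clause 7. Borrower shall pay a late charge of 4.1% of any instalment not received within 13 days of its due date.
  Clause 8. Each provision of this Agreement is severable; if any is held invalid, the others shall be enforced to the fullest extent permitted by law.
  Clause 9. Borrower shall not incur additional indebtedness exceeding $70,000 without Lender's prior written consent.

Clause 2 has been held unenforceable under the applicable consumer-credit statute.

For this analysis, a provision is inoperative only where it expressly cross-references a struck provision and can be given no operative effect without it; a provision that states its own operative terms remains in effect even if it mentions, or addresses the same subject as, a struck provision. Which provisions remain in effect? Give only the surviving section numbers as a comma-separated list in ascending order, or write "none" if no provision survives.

1, 3, 5, 6, 7, 8, 9

Clause 2 is struck. Clause 4 has no operative effect of its own apart from Clause 2 and is therefore inoperative. Clause 8 is a severability clause and preserves every provision that can still be given independent effect. The provisions still in force are Clause 1, Clause 3, Clause 5, Clause 6, Clause 7, Clause 8, and Clause 9.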